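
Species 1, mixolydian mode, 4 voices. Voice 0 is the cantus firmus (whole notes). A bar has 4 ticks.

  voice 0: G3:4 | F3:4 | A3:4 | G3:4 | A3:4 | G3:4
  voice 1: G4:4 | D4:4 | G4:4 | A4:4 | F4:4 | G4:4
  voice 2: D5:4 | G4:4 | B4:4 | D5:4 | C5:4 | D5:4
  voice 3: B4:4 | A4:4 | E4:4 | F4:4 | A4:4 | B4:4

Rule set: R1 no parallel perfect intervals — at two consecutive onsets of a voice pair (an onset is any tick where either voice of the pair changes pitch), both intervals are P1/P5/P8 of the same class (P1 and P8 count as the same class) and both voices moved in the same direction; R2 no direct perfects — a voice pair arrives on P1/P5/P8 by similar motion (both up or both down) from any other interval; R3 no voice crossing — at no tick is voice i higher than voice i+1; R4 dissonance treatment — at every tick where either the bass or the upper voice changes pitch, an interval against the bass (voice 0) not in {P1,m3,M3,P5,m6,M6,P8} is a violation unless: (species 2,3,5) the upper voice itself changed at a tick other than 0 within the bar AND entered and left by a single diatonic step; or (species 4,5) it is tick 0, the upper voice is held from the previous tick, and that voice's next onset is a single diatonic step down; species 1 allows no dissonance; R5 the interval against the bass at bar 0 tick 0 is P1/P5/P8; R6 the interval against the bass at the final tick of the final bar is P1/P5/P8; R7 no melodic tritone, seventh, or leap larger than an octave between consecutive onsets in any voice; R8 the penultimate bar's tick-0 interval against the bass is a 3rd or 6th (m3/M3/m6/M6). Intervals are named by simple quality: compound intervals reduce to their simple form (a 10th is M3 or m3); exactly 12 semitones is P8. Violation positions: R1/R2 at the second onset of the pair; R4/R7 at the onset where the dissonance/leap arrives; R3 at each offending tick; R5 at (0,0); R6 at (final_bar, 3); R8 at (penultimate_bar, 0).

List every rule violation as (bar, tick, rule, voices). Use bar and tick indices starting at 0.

bar 0: v0=G3 v1=G4 v2=D5 v3=B4 downbeat M3
bar 1: v0=F3 v1=D4 v2=G4 v3=A4 downbeat M3
bar 2: v0=A3 v1=G4 v2=B4 v3=E4 downbeat P5
bar 3: v0=G3 v1=A4 v2=D5 v3=F4 downbeat m7
bar 4: v0=A3 v1=F4 v2=C5 v3=A4 downbeat P8
bar 5: v0=G3 v1=G4 v2=D5 v3=B4 downbeat M3
  -> R3 @ bar 0 tick 0 v(2, 3): D5 above B4
  -> R5 @ bar 0 tick 0 v(0, 3): opens on M3
  -> R3 @ bar 0 tick 1 v(2, 3): D5 above B4
  -> R3 @ bar 0 tick 2 v(2, 3): D5 above B4
  -> R3 @ bar 0 tick 3 v(2, 3): D5 above B4
  -> R2 @ bar 1 tick 0 v(1, 3): G4/B4 M3 -> D4/A4 P5 similar
  -> R4 @ bar 1 tick 0 v(0, 2): F3/G4 M2 untreated
  -> R3 @ bar 2 tick 0 v(2, 3): B4 above E4
  -> R4 @ bar 2 tick 0 v(0, 1): A3/G4 m7 untreated
  -> R4 @ bar 2 tick 0 v(0, 2): A3/B4 M2 untreated
  -> R3 @ bar 2 tick 1 v(2, 3): B4 above E4
  -> R3 @ bar 2 tick 2 v(2, 3): B4 above E4
  -> R3 @ bar 2 tick 3 v(2, 3): B4 above E4
  -> R3 @ bar 3 tick 0 v(2, 3): D5 above F4
  -> R4 @ bar 3 tick 0 v(0, 1): G3/A4 M2 untreated
  -> R4 @ bar 3 tick 0 v(0, 3): G3/F4 m7 untreated
  -> R3 @ bar 3 tick 1 v(2, 3): D5 above F4
  -> R3 @ bar 3 tick 2 v(2, 3): D5 above F4
  -> R3 @ bar 3 tick 3 v(2, 3): D5 above F4
  -> R2 @ bar 4 tick 0 v(0, 3): G3/F4 m7 -> A3/A4 P8 similar
  -> R2 @ bar 4 tick 0 v(1, 2): A4/D5 P4 -> F4/C5 P5 similar
  -> R3 @ bar 4 tick 0 v(2, 3): C5 above A4
  -> R8 @ bar 4 tick 0 v(0, 3): penult P8 not 3rd/6th
  -> R3 @ bar 4 tick 1 v(2, 3): C5 above A4
  -> R3 @ bar 4 tick 2 v(2, 3): C5 above A4
  -> R3 @ bar 4 tick 3 v(2, 3): C5 above A4
  -> R1 @ bar 5 tick 0 v(1, 2): F4/C5 P5 -> G4/D5 P5 similar
  -> R3 @ bar 5 tick 0 v(2, 3): D5 above B4
  -> R3 @ bar 5 tick 1 v(2, 3): D5 above B4
  -> R3 @ bar 5 tick 2 v(2, 3): D5 above B4
  -> R3 @ bar 5 tick 3 v(2, 3): D5 above B4
  -> R6 @ bar 5 tick 3 v(0, 3): closes on M3

(0, 0, R3, (2, 3))
(0, 0, R5, (0, 3))
(0, 1, R3, (2, 3))
(0, 2, R3, (2, 3))
(0, 3, R3, (2, 3))
(1, 0, R2, (1, 3))
(1, 0, R4, (0, 2))
(2, 0, R3, (2, 3))
(2, 0, R4, (0, 1))
(2, 0, R4, (0, 2))
(2, 1, R3, (2, 3))
(2, 2, R3, (2, 3))
(2, 3, R3, (2, 3))
(3, 0, R3, (2, 3))
(3, 0, R4, (0, 1))
(3, 0, R4, (0, 3))
(3, 1, R3, (2, 3))
(3, 2, R3, (2, 3))
(3, 3, R3, (2, 3))
(4, 0, R2, (0, 3))
(4, 0, R2, (1, 2))
(4, 0, R3, (2, 3))
(4, 0, R8, (0, 3))
(4, 1, R3, (2, 3))
(4, 2, R3, (2, 3))
(4, 3, R3, (2, 3))
(5, 0, R1, (1, 2))
(5, 0, R3, (2, 3))
(5, 1, R3, (2, 3))
(5, 2, R3, (2, 3))
(5, 3, R3, (2, 3))
(5, 3, R6, (0, 3))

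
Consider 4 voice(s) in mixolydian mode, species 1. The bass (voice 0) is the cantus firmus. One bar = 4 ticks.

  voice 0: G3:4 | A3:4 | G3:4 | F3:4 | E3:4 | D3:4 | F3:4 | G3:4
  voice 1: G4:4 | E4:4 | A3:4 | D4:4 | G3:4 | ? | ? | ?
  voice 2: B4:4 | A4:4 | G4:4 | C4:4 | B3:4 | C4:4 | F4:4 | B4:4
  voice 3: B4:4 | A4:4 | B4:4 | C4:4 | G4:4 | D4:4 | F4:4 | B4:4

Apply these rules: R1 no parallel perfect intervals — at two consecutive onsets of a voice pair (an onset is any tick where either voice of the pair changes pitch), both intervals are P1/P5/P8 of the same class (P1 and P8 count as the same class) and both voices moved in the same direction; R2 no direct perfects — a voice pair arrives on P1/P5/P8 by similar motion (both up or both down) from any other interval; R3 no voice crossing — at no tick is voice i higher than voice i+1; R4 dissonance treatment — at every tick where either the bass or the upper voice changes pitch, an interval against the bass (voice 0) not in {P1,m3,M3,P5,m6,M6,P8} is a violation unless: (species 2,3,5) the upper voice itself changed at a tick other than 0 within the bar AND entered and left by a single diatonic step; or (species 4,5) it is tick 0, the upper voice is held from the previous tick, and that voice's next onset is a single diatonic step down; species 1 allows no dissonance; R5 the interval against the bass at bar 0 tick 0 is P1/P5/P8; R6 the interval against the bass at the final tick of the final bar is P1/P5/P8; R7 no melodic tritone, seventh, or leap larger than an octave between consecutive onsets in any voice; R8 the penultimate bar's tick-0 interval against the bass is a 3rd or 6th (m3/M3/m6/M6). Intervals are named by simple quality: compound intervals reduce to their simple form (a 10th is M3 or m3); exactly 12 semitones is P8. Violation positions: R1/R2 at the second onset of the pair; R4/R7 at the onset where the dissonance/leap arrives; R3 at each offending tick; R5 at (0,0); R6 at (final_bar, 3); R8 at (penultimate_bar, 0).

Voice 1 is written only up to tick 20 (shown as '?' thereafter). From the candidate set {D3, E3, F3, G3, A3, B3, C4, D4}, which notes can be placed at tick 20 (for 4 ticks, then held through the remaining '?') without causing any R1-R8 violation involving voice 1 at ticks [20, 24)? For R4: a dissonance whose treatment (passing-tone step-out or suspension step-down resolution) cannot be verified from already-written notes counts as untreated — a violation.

D3: violates R1,R2
E3: violates R4
F3: legal
G3: violates R4
A3: legal
B3: legal
C4: violates R2,R4
D4: violates R3

{A3, B3, F3}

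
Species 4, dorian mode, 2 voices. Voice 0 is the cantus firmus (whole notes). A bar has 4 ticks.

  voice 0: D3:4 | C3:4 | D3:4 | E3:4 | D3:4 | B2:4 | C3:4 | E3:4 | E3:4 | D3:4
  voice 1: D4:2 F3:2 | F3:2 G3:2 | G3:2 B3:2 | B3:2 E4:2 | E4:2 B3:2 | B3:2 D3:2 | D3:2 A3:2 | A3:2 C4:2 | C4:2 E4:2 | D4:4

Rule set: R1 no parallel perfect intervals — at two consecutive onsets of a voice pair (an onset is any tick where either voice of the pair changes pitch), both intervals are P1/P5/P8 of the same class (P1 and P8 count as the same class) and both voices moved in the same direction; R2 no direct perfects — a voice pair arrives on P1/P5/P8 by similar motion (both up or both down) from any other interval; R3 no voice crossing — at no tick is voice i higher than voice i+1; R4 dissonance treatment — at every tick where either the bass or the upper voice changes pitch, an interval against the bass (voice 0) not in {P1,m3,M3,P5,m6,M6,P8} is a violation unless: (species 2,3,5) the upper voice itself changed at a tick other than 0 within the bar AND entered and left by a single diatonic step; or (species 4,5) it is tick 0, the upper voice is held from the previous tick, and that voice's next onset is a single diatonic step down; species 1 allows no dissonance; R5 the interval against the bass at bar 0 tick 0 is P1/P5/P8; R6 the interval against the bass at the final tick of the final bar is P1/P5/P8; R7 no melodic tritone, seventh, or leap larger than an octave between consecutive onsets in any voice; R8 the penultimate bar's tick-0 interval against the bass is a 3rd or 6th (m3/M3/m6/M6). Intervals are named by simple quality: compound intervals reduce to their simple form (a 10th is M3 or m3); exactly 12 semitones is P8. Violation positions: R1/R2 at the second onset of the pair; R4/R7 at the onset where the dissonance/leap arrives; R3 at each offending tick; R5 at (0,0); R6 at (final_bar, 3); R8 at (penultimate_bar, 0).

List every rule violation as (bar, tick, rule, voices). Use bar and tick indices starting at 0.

(1, 0, R4, (0, 1))
(2, 0, R4, (0, 1))
(4, 0, R4, (0, 1))
(6, 0, R4, (0, 1))
(7, 0, R4, (0, 1))
(9, 0, R1, (0, 1))

bar 0: v0=D3 v1=D4 downbeat P8
bar 1: v0=C3 v1=F3 downbeat P4
bar 2: v0=D3 v1=G3 downbeat P4
bar 3: v0=E3 v1=B3 downbeat P5
bar 4: v0=D3 v1=E4 downbeat M2
bar 5: v0=B2 v1=B3 downbeat P8
bar 6: v0=C3 v1=D3 downbeat M2
bar 7: v0=E3 v1=A3 downbeat P4
bar 8: v0=E3 v1=C4 downbeat m6
bar 9: v0=D3 v1=D4 downbeat P8
  -> R4 @ bar 1 tick 0 v(0, 1): C3/F3 P4 untreated
  -> R4 @ bar 2 tick 0 v(0, 1): D3/G3 P4 untreated
  -> R4 @ bar 4 tick 0 v(0, 1): D3/E4 M2 untreated
  -> R4 @ bar 6 tick 0 v(0, 1): C3/D3 M2 untreated
  -> R4 @ bar 7 tick 0 v(0, 1): E3/A3 P4 untreated
  -> R1 @ bar 9 tick 0 v(0, 1): E3/E4 P8 -> D3/D4 P8 similar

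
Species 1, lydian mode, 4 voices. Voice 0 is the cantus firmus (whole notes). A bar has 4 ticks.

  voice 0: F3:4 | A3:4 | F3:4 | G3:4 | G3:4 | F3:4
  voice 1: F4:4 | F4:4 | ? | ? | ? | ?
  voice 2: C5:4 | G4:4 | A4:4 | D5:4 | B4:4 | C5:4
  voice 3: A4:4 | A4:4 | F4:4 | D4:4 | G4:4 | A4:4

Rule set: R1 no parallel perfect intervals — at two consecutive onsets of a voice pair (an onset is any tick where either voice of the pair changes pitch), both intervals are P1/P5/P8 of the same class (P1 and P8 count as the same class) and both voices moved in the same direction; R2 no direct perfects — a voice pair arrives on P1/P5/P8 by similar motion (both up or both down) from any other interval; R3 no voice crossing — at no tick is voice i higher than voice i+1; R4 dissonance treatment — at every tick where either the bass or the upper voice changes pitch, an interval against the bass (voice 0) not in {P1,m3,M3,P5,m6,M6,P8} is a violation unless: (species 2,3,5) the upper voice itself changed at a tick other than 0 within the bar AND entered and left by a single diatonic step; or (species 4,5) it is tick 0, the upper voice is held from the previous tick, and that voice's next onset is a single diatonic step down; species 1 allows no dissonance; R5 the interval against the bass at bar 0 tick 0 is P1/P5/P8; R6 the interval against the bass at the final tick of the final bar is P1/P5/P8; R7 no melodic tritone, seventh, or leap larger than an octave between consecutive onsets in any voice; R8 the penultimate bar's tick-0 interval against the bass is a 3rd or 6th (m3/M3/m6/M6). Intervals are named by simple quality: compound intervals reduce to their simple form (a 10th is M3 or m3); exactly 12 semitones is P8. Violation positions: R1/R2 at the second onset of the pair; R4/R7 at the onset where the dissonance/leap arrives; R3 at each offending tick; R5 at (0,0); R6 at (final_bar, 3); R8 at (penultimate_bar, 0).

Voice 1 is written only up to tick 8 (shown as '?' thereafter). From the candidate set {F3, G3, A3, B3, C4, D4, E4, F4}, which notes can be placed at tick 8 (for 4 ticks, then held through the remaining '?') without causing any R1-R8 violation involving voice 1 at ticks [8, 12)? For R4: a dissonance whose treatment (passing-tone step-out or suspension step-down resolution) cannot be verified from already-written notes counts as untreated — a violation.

{A3, D4, F4}

F3: violates R2
G3: violates R4,R7
A3: legal
B3: violates R4,R7
C4: violates R2
D4: legal
E4: violates R4
F4: legal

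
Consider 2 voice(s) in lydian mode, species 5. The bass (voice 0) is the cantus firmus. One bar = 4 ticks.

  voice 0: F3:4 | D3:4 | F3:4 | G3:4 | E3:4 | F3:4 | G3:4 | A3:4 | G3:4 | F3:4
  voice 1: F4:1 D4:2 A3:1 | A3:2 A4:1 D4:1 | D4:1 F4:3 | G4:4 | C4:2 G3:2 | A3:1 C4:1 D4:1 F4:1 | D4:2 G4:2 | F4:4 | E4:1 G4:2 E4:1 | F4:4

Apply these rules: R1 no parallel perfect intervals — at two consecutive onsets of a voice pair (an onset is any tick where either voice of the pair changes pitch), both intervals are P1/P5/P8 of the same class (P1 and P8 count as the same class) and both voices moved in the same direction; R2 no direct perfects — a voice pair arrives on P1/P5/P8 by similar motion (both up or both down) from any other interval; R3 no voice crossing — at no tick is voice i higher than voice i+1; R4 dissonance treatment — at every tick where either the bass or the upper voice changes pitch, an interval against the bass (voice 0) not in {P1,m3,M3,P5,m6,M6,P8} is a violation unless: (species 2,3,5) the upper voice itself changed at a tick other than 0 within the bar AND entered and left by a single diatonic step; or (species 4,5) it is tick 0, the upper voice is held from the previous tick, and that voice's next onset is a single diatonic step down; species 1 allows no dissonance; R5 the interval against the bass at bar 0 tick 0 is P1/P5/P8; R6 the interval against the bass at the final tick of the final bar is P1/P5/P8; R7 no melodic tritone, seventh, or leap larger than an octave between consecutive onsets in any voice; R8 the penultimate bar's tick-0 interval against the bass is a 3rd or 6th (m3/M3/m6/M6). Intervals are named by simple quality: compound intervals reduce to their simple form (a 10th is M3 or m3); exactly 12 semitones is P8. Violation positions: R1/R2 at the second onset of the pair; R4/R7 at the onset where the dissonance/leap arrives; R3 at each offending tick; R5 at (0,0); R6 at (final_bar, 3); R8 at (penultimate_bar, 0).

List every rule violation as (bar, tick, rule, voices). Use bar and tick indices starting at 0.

(3, 0, R1, (0, 1))

bar 0: v0=F3 v1=F4 downbeat P8
bar 1: v0=D3 v1=A3 downbeat P5
bar 2: v0=F3 v1=D4 downbeat M6
bar 3: v0=G3 v1=G4 downbeat P8
bar 4: v0=E3 v1=C4 downbeat m6
bar 5: v0=F3 v1=A3 downbeat M3
bar 6: v0=G3 v1=D4 downbeat P5
bar 7: v0=A3 v1=F4 downbeat m6
bar 8: v0=G3 v1=E4 downbeat M6
bar 9: v0=F3 v1=F4 downbeat P8
  -> R1 @ bar 3 tick 0 v(0, 1): F3/F4 P8 -> G3/G4 P8 similar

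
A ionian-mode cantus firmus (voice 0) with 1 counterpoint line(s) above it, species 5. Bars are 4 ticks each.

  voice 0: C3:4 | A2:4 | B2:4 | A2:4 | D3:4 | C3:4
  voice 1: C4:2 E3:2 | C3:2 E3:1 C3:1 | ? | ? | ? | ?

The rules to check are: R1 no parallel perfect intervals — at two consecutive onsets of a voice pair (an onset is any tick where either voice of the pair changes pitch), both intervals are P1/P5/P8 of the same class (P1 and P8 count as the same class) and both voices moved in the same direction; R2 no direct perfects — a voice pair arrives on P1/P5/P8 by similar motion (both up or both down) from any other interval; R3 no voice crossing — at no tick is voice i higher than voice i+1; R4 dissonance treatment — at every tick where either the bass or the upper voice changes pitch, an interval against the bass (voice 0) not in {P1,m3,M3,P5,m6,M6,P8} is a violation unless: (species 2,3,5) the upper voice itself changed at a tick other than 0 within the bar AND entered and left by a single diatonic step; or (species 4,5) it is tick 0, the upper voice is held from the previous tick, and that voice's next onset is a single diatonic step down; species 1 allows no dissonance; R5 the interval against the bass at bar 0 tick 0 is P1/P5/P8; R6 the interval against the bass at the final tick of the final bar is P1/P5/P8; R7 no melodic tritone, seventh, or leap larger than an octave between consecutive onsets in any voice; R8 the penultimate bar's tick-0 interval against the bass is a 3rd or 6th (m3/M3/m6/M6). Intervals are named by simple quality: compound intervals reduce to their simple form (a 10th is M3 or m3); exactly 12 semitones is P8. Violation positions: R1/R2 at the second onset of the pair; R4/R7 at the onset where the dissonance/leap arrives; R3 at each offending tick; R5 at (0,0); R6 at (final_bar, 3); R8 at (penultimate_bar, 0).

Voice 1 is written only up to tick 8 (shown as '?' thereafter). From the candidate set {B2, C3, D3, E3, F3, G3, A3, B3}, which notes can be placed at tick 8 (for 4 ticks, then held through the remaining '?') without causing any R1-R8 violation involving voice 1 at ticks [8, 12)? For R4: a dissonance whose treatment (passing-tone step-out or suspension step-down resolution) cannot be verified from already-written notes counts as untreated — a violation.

B2: legal
C3: violates R4
D3: legal
E3: violates R4
F3: violates R4
G3: legal
A3: violates R4
B3: violates R2,R7

{B2, D3, G3}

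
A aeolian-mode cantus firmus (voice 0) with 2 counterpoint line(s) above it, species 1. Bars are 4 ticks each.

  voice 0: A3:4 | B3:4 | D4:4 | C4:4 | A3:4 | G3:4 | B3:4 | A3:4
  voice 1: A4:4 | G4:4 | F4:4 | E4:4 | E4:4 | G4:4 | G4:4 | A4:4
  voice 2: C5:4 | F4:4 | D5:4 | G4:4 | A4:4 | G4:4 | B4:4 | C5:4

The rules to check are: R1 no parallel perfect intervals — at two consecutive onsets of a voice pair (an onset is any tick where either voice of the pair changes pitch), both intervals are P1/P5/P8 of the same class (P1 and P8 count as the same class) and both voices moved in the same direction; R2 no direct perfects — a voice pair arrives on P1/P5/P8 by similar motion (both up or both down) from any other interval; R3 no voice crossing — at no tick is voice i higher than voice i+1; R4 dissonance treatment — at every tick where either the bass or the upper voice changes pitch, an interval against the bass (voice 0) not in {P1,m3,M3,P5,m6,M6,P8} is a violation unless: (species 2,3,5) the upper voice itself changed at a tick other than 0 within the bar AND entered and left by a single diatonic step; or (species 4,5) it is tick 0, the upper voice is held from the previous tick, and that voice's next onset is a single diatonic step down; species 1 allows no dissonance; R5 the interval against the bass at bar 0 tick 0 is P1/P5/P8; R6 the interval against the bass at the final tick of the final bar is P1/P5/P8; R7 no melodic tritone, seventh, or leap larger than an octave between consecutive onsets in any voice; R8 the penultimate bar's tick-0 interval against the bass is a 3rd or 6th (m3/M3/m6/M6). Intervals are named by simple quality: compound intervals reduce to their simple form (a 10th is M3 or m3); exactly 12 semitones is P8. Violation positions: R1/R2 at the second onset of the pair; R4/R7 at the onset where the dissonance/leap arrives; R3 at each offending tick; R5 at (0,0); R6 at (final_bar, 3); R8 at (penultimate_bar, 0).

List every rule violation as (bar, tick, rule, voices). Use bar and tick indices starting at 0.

(0, 0, R5, (0, 2))
(1, 0, R3, (1, 2))
(1, 0, R4, (0, 2))
(1, 1, R3, (1, 2))
(1, 2, R3, (1, 2))
(1, 3, R3, (1, 2))
(2, 0, R2, (0, 2))
(3, 0, R2, (0, 2))
(5, 0, R1, (0, 2))
(6, 0, R1, (0, 2))
(6, 0, R8, (0, 2))
(7, 3, R6, (0, 2))

bar 0: v0=A3 v1=A4 v2=C5 downbeat m3
bar 1: v0=B3 v1=G4 v2=F4 downbeat TT
bar 2: v0=D4 v1=F4 v2=D5 downbeat P8
bar 3: v0=C4 v1=E4 v2=G4 downbeat P5
bar 4: v0=A3 v1=E4 v2=A4 downbeat P8
bar 5: v0=G3 v1=G4 v2=G4 downbeat P8
bar 6: v0=B3 v1=G4 v2=B4 downbeat P8
bar 7: v0=A3 v1=A4 v2=C5 downbeat m3
  -> R5 @ bar 0 tick 0 v(0, 2): opens on m3
  -> R3 @ bar 1 tick 0 v(1, 2): G4 above F4
  -> R4 @ bar 1 tick 0 v(0, 2): B3/F4 TT untreated
  -> R3 @ bar 1 tick 1 v(1, 2): G4 above F4
  -> R3 @ bar 1 tick 2 v(1, 2): G4 above F4
  -> R3 @ bar 1 tick 3 v(1, 2): G4 above F4
  -> R2 @ bar 2 tick 0 v(0, 2): B3/F4 TT -> D4/D5 P8 similar
  -> R2 @ bar 3 tick 0 v(0, 2): D4/D5 P8 -> C4/G4 P5 similar
  -> R1 @ bar 5 tick 0 v(0, 2): A3/A4 P8 -> G3/G4 P8 similar
  -> R1 @ bar 6 tick 0 v(0, 2): G3/G4 P8 -> B3/B4 P8 similar
  -> R8 @ bar 6 tick 0 v(0, 2): penult P8 not 3rd/6th
  -> R6 @ bar 7 tick 3 v(0, 2): closes on m3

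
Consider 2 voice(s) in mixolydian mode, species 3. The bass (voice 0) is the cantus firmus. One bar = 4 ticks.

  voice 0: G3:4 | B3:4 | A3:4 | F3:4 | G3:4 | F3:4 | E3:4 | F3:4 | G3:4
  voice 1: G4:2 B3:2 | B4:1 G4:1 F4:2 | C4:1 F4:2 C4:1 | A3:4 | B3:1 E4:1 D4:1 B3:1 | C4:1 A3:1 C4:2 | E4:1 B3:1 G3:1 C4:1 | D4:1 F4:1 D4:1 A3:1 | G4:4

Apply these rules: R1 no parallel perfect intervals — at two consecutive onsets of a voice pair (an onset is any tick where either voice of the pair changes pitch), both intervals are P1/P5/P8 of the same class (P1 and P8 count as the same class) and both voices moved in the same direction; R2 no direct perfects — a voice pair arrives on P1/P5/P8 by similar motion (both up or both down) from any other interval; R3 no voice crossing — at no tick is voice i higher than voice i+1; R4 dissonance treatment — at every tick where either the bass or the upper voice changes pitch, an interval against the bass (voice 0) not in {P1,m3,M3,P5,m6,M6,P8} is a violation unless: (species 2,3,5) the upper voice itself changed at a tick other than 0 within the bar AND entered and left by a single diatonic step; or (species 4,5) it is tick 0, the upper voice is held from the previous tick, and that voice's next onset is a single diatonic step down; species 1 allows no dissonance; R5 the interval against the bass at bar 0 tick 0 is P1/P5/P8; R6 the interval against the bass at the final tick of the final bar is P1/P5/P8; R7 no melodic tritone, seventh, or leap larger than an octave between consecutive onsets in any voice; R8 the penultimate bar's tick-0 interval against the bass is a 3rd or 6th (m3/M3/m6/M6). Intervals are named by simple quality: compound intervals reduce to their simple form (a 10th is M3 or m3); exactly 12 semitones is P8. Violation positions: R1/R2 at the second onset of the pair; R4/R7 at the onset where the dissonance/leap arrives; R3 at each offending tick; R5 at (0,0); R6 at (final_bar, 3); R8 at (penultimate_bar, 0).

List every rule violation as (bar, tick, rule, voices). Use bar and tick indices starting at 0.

bar 0: v0=G3 v1=G4 downbeat P8
bar 1: v0=B3 v1=B4 downbeat P8
bar 2: v0=A3 v1=C4 downbeat m3
bar 3: v0=F3 v1=A3 downbeat M3
bar 4: v0=G3 v1=B3 downbeat M3
bar 5: v0=F3 v1=C4 downbeat P5
bar 6: v0=E3 v1=E4 downbeat P8
bar 7: v0=F3 v1=D4 downbeat M6
bar 8: v0=G3 v1=G4 downbeat P8
  -> R2 @ bar 1 tick 0 v(0, 1): G3/B3 M3 -> B3/B4 P8 similar
  -> R4 @ bar 1 tick 2 v(0, 1): B3/F4 TT untreated
  -> R2 @ bar 8 tick 0 v(0, 1): F3/A3 M3 -> G3/G4 P8 similar
  -> R7 @ bar 8 tick 0 v(1,): A3->G4 leap 10st

(1, 0, R2, (0, 1))
(1, 2, R4, (0, 1))
(8, 0, R2, (0, 1))
(8, 0, R7, (1,))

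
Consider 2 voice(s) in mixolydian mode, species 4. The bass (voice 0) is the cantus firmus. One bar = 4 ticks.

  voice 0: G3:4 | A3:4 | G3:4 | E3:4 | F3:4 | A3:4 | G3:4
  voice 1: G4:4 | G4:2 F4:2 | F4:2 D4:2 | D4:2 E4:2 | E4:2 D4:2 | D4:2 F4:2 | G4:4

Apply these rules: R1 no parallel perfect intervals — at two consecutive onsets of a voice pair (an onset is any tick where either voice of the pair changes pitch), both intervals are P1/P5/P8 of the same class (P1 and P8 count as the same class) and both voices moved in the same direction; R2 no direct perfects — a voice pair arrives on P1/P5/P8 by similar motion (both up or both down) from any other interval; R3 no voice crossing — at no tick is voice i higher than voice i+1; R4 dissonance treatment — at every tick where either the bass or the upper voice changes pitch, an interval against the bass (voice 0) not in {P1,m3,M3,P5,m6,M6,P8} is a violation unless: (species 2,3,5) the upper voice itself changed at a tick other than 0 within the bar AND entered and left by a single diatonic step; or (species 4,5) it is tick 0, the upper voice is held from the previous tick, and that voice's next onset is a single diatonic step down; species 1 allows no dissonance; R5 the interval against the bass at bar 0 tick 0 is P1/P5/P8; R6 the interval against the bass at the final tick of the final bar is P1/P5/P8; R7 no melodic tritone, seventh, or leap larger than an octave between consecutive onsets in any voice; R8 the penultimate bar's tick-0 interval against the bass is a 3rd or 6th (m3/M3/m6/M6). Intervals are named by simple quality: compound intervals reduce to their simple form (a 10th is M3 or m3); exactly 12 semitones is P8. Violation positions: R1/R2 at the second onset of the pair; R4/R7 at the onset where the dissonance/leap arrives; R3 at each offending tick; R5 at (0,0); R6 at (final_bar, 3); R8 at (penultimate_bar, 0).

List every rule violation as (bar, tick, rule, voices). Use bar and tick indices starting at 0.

(2, 0, R4, (0, 1))
(3, 0, R4, (0, 1))
(5, 0, R4, (0, 1))
(5, 0, R8, (0, 1))

bar 0: v0=G3 v1=G4 downbeat P8
bar 1: v0=A3 v1=G4 downbeat m7
bar 2: v0=G3 v1=F4 downbeat m7
bar 3: v0=E3 v1=D4 downbeat m7
bar 4: v0=F3 v1=E4 downbeat M7
bar 5: v0=A3 v1=D4 downbeat P4
bar 6: v0=G3 v1=G4 downbeat P8
  -> R4 @ bar 2 tick 0 v(0, 1): G3/F4 m7 untreated
  -> R4 @ bar 3 tick 0 v(0, 1): E3/D4 m7 untreated
  -> R4 @ bar 5 tick 0 v(0, 1): A3/D4 P4 untreated
  -> R8 @ bar 5 tick 0 v(0, 1): penult P4 not 3rd/6th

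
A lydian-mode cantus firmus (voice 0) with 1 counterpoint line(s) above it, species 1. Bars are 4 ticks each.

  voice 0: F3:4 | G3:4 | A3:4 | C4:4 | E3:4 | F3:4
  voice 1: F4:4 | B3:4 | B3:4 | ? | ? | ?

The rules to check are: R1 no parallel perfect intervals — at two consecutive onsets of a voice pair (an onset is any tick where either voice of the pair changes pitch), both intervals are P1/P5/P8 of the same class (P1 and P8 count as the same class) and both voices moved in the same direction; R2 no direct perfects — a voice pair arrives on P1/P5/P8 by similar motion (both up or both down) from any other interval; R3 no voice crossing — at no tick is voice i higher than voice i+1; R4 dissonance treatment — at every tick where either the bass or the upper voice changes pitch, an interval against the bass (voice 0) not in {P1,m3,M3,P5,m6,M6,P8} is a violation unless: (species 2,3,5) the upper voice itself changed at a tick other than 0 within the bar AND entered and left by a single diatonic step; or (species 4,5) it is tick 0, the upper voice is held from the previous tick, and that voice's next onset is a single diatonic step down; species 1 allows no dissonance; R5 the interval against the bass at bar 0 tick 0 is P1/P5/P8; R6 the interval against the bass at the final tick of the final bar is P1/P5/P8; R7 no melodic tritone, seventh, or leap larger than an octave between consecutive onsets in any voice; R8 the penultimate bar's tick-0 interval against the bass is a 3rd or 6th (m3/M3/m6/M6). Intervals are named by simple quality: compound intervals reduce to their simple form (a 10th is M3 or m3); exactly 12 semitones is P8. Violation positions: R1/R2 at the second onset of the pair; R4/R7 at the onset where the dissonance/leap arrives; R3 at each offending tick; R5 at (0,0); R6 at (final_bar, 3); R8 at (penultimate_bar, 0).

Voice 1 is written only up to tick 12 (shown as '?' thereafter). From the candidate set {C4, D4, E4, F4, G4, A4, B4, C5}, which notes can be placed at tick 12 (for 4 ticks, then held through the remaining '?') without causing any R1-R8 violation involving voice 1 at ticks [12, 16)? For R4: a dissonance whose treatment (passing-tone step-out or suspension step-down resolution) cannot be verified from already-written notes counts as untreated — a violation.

C4: violates R2
D4: violates R4
E4: legal
F4: violates R4,R7
G4: violates R2
A4: violates R7
B4: violates R4
C5: violates R2,R7

{E4}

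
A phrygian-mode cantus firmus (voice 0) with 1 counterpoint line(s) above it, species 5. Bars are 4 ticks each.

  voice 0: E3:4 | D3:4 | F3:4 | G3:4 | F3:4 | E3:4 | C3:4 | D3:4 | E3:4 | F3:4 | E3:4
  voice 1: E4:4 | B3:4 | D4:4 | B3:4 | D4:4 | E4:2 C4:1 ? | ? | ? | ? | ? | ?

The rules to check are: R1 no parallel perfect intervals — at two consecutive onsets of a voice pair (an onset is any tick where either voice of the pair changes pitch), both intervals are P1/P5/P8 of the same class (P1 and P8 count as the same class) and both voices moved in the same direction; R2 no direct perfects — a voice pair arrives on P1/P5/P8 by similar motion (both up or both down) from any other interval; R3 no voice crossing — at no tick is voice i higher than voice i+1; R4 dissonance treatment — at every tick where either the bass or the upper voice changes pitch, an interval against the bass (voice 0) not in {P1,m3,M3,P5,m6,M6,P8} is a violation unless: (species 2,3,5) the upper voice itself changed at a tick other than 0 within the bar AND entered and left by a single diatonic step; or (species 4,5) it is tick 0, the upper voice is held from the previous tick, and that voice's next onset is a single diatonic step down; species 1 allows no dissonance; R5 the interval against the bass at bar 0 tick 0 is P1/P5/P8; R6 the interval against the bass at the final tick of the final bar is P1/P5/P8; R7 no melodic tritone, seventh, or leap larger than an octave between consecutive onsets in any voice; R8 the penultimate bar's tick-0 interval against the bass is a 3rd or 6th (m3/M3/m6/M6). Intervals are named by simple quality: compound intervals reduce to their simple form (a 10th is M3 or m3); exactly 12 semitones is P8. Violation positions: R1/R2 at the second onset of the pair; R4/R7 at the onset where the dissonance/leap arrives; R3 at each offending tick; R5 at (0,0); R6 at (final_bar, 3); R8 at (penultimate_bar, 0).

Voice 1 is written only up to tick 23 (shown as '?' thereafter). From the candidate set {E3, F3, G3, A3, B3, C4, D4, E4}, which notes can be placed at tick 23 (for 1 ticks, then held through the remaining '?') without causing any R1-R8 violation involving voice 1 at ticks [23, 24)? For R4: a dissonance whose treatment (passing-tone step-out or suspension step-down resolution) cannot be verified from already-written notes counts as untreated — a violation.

{B3, C4, E3, E4, G3}

E3: legal
F3: violates R4
G3: legal
A3: violates R4
B3: legal
C4: legal
D4: violates R4
E4: legal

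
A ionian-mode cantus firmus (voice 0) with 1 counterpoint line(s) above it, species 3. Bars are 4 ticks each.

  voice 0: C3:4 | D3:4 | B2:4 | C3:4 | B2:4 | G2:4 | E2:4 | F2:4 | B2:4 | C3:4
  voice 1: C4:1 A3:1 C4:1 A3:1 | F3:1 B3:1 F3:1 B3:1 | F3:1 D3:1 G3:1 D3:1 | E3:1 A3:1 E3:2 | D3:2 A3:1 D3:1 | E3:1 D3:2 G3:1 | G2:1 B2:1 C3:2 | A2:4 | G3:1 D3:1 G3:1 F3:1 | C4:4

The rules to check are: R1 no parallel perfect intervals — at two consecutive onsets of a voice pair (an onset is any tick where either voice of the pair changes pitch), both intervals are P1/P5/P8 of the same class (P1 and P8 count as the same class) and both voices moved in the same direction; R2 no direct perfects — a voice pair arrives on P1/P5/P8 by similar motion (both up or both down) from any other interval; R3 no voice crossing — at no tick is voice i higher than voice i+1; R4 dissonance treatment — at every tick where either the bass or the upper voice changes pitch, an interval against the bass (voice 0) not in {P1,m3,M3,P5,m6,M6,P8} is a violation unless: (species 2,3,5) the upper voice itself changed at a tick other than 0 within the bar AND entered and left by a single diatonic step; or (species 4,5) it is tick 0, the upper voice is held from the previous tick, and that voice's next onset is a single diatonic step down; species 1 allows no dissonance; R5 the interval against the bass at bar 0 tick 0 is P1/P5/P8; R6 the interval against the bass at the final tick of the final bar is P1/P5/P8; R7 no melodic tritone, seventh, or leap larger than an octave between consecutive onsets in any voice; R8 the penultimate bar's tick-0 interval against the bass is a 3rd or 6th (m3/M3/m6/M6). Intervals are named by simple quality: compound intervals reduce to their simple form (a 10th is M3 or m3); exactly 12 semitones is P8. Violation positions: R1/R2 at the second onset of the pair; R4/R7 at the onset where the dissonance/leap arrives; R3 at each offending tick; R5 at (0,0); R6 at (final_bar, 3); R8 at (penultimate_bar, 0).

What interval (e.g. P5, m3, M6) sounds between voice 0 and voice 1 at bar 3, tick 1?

voice 0=C3 voice 1=A3 -> M6

M6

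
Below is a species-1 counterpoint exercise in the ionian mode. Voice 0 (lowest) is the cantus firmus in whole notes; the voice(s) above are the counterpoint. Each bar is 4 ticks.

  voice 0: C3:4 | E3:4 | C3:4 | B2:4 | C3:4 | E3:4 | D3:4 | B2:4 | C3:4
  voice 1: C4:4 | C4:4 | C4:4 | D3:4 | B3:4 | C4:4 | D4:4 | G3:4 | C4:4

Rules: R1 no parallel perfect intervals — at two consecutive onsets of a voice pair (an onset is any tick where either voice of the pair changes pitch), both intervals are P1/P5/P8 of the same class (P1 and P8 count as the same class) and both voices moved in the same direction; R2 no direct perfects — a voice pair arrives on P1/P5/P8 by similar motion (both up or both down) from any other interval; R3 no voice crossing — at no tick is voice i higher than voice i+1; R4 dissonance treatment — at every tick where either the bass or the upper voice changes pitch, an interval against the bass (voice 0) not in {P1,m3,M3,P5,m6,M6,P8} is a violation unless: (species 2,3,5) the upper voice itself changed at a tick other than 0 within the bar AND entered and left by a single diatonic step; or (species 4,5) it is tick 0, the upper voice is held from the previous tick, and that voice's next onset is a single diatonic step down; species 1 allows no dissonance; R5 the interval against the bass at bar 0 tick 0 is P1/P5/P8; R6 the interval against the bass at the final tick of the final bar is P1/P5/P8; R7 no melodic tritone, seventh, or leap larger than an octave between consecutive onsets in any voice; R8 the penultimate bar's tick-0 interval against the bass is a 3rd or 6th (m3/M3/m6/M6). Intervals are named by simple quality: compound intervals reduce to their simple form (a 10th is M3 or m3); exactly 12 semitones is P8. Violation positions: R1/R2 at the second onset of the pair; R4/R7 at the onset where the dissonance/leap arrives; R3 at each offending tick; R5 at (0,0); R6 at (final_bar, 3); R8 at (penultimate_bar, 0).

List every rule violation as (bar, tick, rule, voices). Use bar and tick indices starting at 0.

bar 0: v0=C3 v1=C4 downbeat P8
bar 1: v0=E3 v1=C4 downbeat m6
bar 2: v0=C3 v1=C4 downbeat P8
bar 3: v0=B2 v1=D3 downbeat m3
bar 4: v0=C3 v1=B3 downbeat M7
bar 5: v0=E3 v1=C4 downbeat m6
bar 6: v0=D3 v1=D4 downbeat P8
bar 7: v0=B2 v1=G3 downbeat m6
bar 8: v0=C3 v1=C4 downbeat P8
  -> R7 @ bar 3 tick 0 v(1,): C4->D3 leap 10st
  -> R4 @ bar 4 tick 0 v(0, 1): C3/B3 M7 untreated
  -> R2 @ bar 8 tick 0 v(0, 1): B2/G3 m6 -> C3/C4 P8 similar

(3, 0, R7, (1,))
(4, 0, R4, (0, 1))
(8, 0, R2, (0, 1))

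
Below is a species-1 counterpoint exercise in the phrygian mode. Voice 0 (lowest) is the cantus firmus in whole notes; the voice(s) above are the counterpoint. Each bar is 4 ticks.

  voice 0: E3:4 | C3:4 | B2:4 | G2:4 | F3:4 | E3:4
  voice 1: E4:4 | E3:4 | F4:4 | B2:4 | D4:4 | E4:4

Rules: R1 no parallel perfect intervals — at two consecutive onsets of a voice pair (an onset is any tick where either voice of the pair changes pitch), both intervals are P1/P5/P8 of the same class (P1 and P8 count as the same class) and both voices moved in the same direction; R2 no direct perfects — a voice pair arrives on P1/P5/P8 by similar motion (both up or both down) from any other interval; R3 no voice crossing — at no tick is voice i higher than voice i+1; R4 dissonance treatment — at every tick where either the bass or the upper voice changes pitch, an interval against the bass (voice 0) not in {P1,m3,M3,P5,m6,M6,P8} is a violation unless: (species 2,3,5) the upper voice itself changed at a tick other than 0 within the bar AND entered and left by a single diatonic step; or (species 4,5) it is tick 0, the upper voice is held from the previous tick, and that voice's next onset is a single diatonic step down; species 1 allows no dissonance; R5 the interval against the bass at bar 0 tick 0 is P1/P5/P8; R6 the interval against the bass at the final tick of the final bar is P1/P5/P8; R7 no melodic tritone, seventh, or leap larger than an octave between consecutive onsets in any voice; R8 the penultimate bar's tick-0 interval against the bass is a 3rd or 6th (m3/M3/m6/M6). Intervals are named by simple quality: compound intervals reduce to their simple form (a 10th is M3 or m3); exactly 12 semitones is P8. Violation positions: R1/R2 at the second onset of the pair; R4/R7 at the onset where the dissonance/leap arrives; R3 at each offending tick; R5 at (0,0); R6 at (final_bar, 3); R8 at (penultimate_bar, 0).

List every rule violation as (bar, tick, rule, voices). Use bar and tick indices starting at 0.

bar 0: v0=E3 v1=E4 downbeat P8
bar 1: v0=C3 v1=E3 downbeat M3
bar 2: v0=B2 v1=F4 downbeat TT
bar 3: v0=G2 v1=B2 downbeat M3
bar 4: v0=F3 v1=D4 downbeat M6
bar 5: v0=E3 v1=E4 downbeat P8
  -> R4 @ bar 2 tick 0 v(0, 1): B2/F4 TT untreated
  -> R7 @ bar 2 tick 0 v(1,): E3->F4 leap 13st
  -> R7 @ bar 3 tick 0 v(1,): F4->B2 leap 18st
  -> R7 @ bar 4 tick 0 v(0,): G2->F3 leap 10st
  -> R7 @ bar 4 tick 0 v(1,): B2->D4 leap 15st

(2, 0, R4, (0, 1))
(2, 0, R7, (1,))
(3, 0, R7, (1,))
(4, 0, R7, (0,))
(4, 0, R7, (1,))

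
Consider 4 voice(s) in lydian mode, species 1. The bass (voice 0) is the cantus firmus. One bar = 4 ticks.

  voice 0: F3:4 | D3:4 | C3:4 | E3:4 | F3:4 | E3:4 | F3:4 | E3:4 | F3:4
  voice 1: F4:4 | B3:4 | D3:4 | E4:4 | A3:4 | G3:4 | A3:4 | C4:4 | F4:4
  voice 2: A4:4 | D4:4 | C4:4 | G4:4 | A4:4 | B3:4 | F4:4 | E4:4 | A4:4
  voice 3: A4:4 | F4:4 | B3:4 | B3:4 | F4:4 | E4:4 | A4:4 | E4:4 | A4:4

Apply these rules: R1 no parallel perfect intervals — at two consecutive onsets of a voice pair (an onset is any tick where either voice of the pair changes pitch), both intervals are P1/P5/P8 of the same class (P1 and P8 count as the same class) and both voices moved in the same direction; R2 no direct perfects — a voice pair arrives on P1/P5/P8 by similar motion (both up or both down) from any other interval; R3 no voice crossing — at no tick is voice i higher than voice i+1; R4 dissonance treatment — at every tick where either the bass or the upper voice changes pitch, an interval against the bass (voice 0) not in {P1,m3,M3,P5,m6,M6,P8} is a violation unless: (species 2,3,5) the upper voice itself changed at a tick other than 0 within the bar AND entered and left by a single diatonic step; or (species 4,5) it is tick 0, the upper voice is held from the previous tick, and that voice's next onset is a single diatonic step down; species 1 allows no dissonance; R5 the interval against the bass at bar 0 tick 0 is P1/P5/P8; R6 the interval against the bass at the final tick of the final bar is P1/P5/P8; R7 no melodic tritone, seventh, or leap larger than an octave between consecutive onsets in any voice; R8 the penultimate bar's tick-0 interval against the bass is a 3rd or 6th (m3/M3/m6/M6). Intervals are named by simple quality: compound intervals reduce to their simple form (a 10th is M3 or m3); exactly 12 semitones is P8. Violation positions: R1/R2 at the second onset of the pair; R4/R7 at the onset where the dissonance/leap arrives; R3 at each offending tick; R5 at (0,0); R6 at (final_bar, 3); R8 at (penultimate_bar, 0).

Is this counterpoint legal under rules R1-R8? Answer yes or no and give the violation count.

bar 0: v0=F3 v1=F4 v2=A4 v3=A4 (M3)
bar 1: v0=D3 v1=B3 v2=D4 v3=F4 (m3)
bar 2: v0=C3 v1=D3 v2=C4 v3=B3 (M7)
bar 3: v0=E3 v1=E4 v2=G4 v3=B3 (P5)
bar 4: v0=F3 v1=A3 v2=A4 v3=F4 (P8)
bar 5: v0=E3 v1=G3 v2=B3 v3=E4 (P8)
bar 6: v0=F3 v1=A3 v2=F4 v3=A4 (M3)
bar 7: v0=E3 v1=C4 v2=E4 v3=E4 (P8)
bar 8: v0=F3 v1=F4 v2=A4 v3=A4 (M3)
  R5 @ bar0.0: opens on M3
  R5 @ bar0.0: opens on M3
  R2 @ bar1.0: F3/A4 M3 -> D3/D4 P8 similar
  R7 @ bar1.0: F4->B3 leap 6st
  R1 @ bar2.0: D3/D4 P8 -> C3/C4 P8 similar
  R3 @ bar2.0: C4 above B3
  R4 @ bar2.0: C3/D3 M2 untreated
  R4 @ bar2.0: C3/B3 M7 untreated
  R7 @ bar2.0: F4->B3 leap 6st
  R3 @ bar2.1: C4 above B3
  R3 @ bar2.2: C4 above B3
  R3 @ bar2.3: C4 above B3
  R2 @ bar3.0: C3/D3 M2 -> E3/E4 P8 similar
  R3 @ bar3.0: G4 above B3
  R7 @ bar3.0: D3->E4 leap 14st
  R3 @ bar3.1: G4 above B3
  R3 @ bar3.2: G4 above B3
  R3 @ bar3.3: G4 above B3
  R2 @ bar4.0: E3/B3 P5 -> F3/F4 P8 similar
  R3 @ bar4.0: A4 above F4
  R7 @ bar4.0: B3->F4 leap 6st
  R3 @ bar4.1: A4 above F4
  R3 @ bar4.2: A4 above F4
  R3 @ bar4.3: A4 above F4
  R1 @ bar5.0: F3/F4 P8 -> E3/E4 P8 similar
  R2 @ bar5.0: F3/A4 M3 -> E3/B3 P5 similar
  R7 @ bar5.0: A4->B3 leap 10st
  R2 @ bar6.0: E3/B3 P5 -> F3/F4 P8 similar
  R2 @ bar6.0: G3/E4 M6 -> A3/A4 P8 similar
  R7 @ bar6.0: B3->F4 leap 6st
  R1 @ bar7.0: F3/F4 P8 -> E3/E4 P8 similar
  R2 @ bar7.0: F3/A4 M3 -> E3/E4 P8 similar
  R2 @ bar7.0: F4/A4 M3 -> E4/E4 P1 similar
  R8 @ bar7.0: penult P8 not 3rd/6th
  R8 @ bar7.0: penult P8 not 3rd/6th
  R1 @ bar8.0: E4/E4 P1 -> A4/A4 P1 similar
  R2 @ bar8.0: E3/C4 m6 -> F3/F4 P8 similar
  R6 @ bar8.3: closes on M3
  R6 @ bar8.3: closes on M3

No (39 violations)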